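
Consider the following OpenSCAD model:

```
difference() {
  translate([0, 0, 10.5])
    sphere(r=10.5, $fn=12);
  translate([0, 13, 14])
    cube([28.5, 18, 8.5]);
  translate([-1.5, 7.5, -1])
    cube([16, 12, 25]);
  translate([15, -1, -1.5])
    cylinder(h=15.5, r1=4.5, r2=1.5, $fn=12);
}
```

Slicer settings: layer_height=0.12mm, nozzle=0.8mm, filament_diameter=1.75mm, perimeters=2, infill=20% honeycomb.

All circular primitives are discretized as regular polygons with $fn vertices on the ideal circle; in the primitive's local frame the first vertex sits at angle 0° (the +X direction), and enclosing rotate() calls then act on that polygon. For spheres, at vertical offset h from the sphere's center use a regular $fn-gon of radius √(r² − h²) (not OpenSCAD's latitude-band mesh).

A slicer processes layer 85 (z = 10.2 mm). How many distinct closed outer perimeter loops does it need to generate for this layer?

1

At z = 10.2 mm: the r=10.5 sphere contributes a regular 12-gon of circumradius √(10.5²−0.3²) = 10.496; the cube at (0, 13) is absent (z outside [14, 22.5]); the cube at (-1.5, 7.5) is present — its section is the full 16×12 rectangle; the cone at (15, -1): at t=0.755 of its height the radius interpolates to r₁+(r₂−r₁)t = 2.235, giving a regular 12-gon of that circumradius; After the difference (first − rest): starting from the r=10.5 sphere, the 16×12 cube at (-1.5, 7.5) partially overlaps it — only the 17.49 mm² overlap (of its 192.00 mm²) is removed, clipping the outline; the cone at (15, -1) misses the remaining region (no effect) — 1 connected region. The result has 1 disconnected region.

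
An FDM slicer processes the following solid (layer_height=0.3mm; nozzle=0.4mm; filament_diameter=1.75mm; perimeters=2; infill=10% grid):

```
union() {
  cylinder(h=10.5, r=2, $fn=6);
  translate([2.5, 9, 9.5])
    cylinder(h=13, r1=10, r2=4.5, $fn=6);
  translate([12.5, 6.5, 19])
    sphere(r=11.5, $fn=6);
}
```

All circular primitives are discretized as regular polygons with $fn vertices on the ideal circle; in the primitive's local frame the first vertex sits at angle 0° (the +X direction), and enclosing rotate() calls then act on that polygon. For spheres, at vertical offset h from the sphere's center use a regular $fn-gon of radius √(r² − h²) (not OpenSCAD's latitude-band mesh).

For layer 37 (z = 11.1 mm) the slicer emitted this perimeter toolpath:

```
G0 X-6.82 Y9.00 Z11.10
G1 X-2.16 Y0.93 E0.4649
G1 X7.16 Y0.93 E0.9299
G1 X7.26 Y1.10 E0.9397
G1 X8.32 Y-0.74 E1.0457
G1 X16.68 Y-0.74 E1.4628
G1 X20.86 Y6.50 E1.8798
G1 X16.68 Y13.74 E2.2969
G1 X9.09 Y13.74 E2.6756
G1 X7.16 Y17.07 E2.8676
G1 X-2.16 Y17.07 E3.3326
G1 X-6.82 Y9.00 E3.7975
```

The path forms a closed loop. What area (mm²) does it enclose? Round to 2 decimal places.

358.21 mm²

Apply the shoelace formula to the sequence of (X, Y) vertices; enclosed area = 358.21 mm².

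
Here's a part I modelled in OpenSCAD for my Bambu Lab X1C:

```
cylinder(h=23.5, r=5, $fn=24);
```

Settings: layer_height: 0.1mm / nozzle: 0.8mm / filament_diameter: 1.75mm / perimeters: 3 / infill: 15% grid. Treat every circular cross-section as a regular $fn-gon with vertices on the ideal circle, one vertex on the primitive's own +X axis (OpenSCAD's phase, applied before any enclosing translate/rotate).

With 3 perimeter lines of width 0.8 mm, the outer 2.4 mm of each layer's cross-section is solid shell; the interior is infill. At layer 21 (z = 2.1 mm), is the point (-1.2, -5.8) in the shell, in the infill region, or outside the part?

At z = 2.1 mm: the r=5 cylinder contributes a regular 24-gon of circumradius 5. Overall, the cross-section is a single solid region. The nearest boundary edge runs (-1.29, -4.83)→(-0.00, -5.00); distance from the point to it = 0.95 mm. The point is not inside any of the regions above, so it lies outside the cross-section (0.95 mm from the nearest boundary).

outside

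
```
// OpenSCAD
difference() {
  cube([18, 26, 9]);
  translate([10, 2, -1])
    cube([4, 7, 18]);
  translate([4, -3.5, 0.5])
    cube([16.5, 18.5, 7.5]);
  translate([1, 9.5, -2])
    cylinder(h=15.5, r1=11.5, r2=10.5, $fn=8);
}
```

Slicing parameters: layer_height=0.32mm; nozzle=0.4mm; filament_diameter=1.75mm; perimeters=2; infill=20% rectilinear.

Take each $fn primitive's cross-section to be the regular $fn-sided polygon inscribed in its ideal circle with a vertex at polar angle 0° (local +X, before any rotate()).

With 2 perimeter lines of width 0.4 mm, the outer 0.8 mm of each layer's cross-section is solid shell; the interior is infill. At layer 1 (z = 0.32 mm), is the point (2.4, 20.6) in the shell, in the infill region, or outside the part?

shell

At z = 0.32 mm: the 18×26 cube contributes its full rectangle; the 4×7 cube at (10, 2) contributes its full rectangle; the cube at (4, -3.5) is not intersected at this z (z outside [0.5, 8]); the cone at (1, 9.5) (r1=11.5→r2=10.5) has section circumradius 11.350 here — a regular 8-gon; Taking the first minus the rest: starting from the 18×26 cube, the 4×7 cube at (10, 2) lies wholly inside it (removes its full 28.00 mm² and its 22.00 mm outline becomes a hole wall); the cone at (1, 9.5) partially overlaps it — only the 193.16 mm² overlap (of its 364.39 mm²) is removed, clipping the outline — 1 connected region. Overall, the cross-section is a single solid region. The nearest boundary edge runs (9.03, 17.53)→(1.00, 20.85); distance from the point to it = 0.30 mm. The point is inside the cross-section, 0.30 mm from the nearest boundary — within the 0.8 mm shell band (2 × 0.4).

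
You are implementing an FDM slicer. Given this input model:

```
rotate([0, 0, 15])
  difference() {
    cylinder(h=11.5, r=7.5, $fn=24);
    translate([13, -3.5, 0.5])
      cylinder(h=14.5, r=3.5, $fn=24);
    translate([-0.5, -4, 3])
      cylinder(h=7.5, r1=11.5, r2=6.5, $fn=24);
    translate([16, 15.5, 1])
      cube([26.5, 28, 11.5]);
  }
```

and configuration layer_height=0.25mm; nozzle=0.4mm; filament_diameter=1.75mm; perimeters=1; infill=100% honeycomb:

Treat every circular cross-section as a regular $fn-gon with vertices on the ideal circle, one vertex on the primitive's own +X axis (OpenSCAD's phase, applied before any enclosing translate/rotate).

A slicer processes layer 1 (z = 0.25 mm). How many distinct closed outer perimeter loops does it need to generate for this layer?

1

At z = 0.25 mm: the r=7.5 cylinder contributes a regular 24-gon of circumradius 7.5; the cylinder at (13, -3.5) is not intersected at this z (z outside [0.5, 15]); the cone at (-0.5, -4) is absent (z outside [3, 10.5]); the cube at (16, 15.5) is absent (z outside [1, 12.5]); Subtracting the remaining from the first: none of the subtracted shapes is present at this height, so the r=7.5 cylinder is unchanged — 1 connected region; (whole slice rotated 15° about Z — lengths, areas and connectivity unchanged). The result has 1 disconnected region.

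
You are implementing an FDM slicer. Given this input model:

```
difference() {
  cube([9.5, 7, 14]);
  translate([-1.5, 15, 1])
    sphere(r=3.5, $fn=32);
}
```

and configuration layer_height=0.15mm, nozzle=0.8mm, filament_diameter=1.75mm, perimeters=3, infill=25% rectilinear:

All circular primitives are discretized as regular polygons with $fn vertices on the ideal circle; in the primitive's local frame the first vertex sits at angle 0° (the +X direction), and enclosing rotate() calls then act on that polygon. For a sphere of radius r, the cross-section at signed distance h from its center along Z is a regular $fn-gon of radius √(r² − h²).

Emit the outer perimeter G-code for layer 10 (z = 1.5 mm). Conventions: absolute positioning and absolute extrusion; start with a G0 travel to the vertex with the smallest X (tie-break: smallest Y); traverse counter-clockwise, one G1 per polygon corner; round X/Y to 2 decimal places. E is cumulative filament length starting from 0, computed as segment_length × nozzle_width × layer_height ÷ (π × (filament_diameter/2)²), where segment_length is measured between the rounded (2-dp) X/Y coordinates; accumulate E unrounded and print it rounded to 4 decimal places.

At z = 1.5 mm: the cube (footprint 9.5×7) is included at this height; the r=3.5 sphere at (-1.5, 15) contributes a regular 32-gon of circumradius √(3.5²−0.5²) = 3.464; After the difference (first − rest): starting from the 9.5×7 cube, the r=3.5 sphere at (-1.5, 15) misses the remaining region (no effect) — 1 connected region. The outline is a single polygon with 4 vertices. Extrusion per mm of travel: 0.8 × 0.15 / (π × 0.875²) = 0.049890. Accumulating E over each segment gives final E = 1.6464.

G0 X0.00 Y0.00 Z1.50
G1 X9.50 Y0.00 E0.4740
G1 X9.50 Y7.00 E0.8232
G1 X0.00 Y7.00 E1.2971
G1 X0.00 Y0.00 E1.6464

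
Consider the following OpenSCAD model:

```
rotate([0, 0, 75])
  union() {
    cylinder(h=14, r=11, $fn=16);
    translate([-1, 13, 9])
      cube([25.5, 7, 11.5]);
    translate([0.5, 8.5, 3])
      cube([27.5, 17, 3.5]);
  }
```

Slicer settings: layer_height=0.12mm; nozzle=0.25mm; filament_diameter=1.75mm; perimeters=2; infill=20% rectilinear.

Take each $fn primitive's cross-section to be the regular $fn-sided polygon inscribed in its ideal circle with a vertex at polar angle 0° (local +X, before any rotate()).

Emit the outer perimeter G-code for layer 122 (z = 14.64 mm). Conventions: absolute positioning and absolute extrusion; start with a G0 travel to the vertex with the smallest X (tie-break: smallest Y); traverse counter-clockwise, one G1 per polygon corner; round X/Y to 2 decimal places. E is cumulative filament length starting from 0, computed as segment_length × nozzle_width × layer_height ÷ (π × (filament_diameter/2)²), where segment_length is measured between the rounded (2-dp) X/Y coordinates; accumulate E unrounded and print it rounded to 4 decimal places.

At z = 14.64 mm: the cylinder is not intersected at this z (z outside [0, 14]); the 25.5×7 cube at (-1, 13) contributes its full rectangle; the cube at (0.5, 8.5) does not reach this height (z outside [3, 6.5]); Merging all regions: only the 25.5×7 cube at (-1, 13) is present, so the union is just that shape — 1 connected region; (rotated 75° about Z; rotation is an isometry so areas/perimeters/island counts are preserved). The outline is a single polygon with 4 vertices. Extrusion per mm of travel: 0.25 × 0.12 / (π × 0.875²) = 0.012473. Accumulating E over each segment gives final E = 0.8106.

G0 X-19.58 Y4.21 Z14.64
G1 X-12.82 Y2.40 E0.0873
G1 X-6.22 Y27.03 E0.4053
G1 X-12.98 Y28.84 E0.4926
G1 X-19.58 Y4.21 E0.8106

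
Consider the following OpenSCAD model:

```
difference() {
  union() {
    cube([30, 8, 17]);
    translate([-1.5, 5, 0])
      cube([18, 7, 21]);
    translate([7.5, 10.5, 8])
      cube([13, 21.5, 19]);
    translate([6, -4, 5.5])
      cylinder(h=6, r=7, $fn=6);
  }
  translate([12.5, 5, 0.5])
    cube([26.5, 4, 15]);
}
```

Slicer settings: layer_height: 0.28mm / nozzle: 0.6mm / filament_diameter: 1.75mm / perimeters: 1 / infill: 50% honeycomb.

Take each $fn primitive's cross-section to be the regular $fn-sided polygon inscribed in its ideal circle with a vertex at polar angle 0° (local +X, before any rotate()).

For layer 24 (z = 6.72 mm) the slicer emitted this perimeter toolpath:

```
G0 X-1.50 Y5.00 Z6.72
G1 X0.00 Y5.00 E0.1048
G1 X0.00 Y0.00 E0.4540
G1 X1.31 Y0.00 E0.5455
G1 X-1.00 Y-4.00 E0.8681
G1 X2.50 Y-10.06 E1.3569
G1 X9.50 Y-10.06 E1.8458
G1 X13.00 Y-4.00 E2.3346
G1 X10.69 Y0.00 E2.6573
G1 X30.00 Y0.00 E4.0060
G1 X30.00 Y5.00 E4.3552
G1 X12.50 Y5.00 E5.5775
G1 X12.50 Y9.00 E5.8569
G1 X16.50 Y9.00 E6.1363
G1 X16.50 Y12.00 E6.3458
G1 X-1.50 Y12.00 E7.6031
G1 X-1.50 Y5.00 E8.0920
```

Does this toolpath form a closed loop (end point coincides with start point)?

Start point (G0): (-1.50, 5.00). End point (last G1): the path returns to the start — closed.

yes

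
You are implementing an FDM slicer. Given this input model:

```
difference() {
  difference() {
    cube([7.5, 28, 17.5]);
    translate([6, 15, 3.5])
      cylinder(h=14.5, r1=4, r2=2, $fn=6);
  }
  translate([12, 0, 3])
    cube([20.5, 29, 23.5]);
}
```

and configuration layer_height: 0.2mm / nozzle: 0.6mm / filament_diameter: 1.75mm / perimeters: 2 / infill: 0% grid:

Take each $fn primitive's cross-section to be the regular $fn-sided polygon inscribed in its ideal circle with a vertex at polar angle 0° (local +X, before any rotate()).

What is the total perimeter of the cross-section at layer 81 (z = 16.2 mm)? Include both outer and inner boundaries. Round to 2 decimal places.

78.90 mm

At z = 16.2 mm: the 7.5×28 cube contributes its full rectangle (perimeter 71.00 mm); the cone at (6, 15) (r1=4→r2=2) has section circumradius 2.248 here — a regular 6-gon (perimeter = 2·6·2.248·sin(180°/6) = 13.49 mm); Subtracting the remaining from the first: starting from the 7.5×28 cube, the cone at (6, 15) partially overlaps it — only the 12.16 mm² overlap (of its 13.13 mm²) is removed, clipping the outline — boundary = 78.90 mm; the cube at (12, 0) (footprint 20.5×29) is included at this height (perimeter 99.00 mm); After the difference (first − rest): starting from the result so far, the 20.5×29 cube at (12, 0) misses the remaining region (no effect) — boundary = 78.90 mm. Overall, the cross-section is a single solid region. Total boundary length (outer) = 78.90 mm.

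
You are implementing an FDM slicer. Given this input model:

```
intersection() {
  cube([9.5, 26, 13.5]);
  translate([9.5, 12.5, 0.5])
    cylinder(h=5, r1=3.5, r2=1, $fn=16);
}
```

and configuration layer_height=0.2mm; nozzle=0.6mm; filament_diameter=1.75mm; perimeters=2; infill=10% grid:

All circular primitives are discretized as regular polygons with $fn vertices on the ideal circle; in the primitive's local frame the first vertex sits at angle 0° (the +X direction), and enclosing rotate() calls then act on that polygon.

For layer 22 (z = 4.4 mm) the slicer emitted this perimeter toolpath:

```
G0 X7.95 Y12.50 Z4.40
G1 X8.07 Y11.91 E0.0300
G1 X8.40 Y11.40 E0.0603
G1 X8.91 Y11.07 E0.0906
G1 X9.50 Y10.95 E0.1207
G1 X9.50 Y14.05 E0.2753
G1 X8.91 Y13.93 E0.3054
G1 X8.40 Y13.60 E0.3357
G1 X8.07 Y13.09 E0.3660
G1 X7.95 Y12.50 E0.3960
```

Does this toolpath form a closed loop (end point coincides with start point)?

Start point (G0): (7.95, 12.50). End point (last G1): the path returns to the start — closed.

yes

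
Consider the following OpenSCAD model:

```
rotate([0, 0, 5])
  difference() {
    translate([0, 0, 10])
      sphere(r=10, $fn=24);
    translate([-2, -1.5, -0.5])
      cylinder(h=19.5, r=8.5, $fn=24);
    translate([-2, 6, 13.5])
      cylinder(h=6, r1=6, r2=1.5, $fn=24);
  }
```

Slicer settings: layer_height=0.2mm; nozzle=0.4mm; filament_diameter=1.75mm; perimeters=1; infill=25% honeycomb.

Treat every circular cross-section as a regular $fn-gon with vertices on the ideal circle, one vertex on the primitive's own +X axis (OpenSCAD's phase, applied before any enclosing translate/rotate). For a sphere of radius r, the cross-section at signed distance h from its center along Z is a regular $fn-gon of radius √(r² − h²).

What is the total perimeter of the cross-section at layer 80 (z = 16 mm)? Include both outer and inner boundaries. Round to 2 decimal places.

At z = 16 mm: the r=10 sphere slices to a regular 24-gon of circumradius 8.000 (√(r²−h²) with h=6 from center) (perimeter = 2·24·8.000·sin(180°/24) = 50.12 mm); the cylinder at (-2, -1.5): section is a regular 24-gon, circumradius r=8.5 (perimeter = 2·24·8.500·sin(180°/24) = 53.25 mm); the cone at (-2, 6) (r1=6→r2=1.5) has section circumradius 4.125 here — a regular 24-gon (perimeter = 2·24·4.125·sin(180°/24) = 25.84 mm); Taking the first minus the rest: starting from the r=10 sphere, the r=8.5 cylinder at (-2, -1.5) partially overlaps it — only the 169.91 mm² overlap (of its 224.40 mm²) is removed, clipping the outline; the cone at (-2, 6) partially overlaps it — only the 5.92 mm² overlap (of its 52.85 mm²) is removed, clipping the outline — boundary = 33.58 mm; (whole slice rotated 5° about Z — lengths, areas and connectivity unchanged). Overall, the cross-section is a single solid region. Total boundary length (outer) = 33.58 mm.

33.58 mm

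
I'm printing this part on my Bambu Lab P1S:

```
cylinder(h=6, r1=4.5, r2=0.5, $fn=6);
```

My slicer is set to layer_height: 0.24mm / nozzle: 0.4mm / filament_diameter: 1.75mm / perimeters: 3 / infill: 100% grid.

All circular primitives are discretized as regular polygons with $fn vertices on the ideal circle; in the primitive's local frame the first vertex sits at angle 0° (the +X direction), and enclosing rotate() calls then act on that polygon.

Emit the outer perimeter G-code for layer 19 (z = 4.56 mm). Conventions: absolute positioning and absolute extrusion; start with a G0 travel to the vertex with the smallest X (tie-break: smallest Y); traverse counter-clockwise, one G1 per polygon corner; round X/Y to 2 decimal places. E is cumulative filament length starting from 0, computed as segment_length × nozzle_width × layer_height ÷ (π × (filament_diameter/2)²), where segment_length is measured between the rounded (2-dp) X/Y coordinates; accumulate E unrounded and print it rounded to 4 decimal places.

G0 X-1.46 Y0.00 Z4.56
G1 X-0.73 Y-1.26 E0.0581
G1 X0.73 Y-1.26 E0.1164
G1 X1.46 Y0.00 E0.1745
G1 X0.73 Y1.26 E0.2326
G1 X-0.73 Y1.26 E0.2909
G1 X-1.46 Y0.00 E0.3490

At z = 4.56 mm: the cone contributes a regular 6-gon of circumradius 1.460 (interpolated between r1=4.5 and r2=0.5 at t=0.760). The outline is a single polygon with 6 vertices. Extrusion per mm of travel: 0.4 × 0.24 / (π × 0.875²) = 0.039912. Accumulating E over each segment gives final E = 0.3490.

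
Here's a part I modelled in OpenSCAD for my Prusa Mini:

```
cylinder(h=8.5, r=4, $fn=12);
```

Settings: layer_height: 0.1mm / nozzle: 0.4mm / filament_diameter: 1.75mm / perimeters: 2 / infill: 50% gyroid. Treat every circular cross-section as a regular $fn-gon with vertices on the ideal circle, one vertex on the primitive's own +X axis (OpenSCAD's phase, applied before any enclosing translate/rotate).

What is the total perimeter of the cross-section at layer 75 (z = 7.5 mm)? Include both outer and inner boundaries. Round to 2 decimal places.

At z = 7.5 mm: the r=4 cylinder gives a regular 12-gon of circumradius 4 (constant along its height) (perimeter = 2·12·4.000·sin(180°/12) = 24.85 mm). Overall, the cross-section is a single solid region. Total boundary length (outer) = 24.85 mm.

24.85 mm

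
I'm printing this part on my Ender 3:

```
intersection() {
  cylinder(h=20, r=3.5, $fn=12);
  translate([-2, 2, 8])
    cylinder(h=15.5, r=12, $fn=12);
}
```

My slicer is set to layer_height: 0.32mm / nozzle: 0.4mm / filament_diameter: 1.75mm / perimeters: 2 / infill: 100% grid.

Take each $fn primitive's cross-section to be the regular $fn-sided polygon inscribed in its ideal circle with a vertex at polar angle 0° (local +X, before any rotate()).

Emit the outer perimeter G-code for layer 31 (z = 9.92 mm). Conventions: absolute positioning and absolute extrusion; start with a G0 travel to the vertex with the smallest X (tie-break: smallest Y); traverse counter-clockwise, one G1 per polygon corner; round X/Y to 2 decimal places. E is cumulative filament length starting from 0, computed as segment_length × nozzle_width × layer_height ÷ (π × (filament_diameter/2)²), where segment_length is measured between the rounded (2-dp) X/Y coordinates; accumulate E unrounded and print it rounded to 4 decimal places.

G0 X-3.50 Y0.00 Z9.92
G1 X-3.03 Y-1.75 E0.0964
G1 X-1.75 Y-3.03 E0.1928
G1 X0.00 Y-3.50 E0.2892
G1 X1.75 Y-3.03 E0.3856
G1 X3.03 Y-1.75 E0.4819
G1 X3.50 Y0.00 E0.5784
G1 X3.03 Y1.75 E0.6748
G1 X1.75 Y3.03 E0.7711
G1 X0.00 Y3.50 E0.8676
G1 X-1.75 Y3.03 E0.9640
G1 X-3.03 Y1.75 E1.0603
G1 X-3.50 Y0.00 E1.1568

At z = 9.92 mm: the r=3.5 cylinder contributes a regular 12-gon of circumradius 3.5; the cylinder at (-2, 2): section is a regular 12-gon, circumradius r=12; Keeping only the common overlap: the r=3.5 cylinder lies inside the r=12 cylinder at (-2, 2), so it is kept whole — 1 connected region. The outline is a single polygon with 12 vertices. Extrusion per mm of travel: 0.4 × 0.32 / (π × 0.875²) = 0.053216. Accumulating E over each segment gives final E = 1.1568.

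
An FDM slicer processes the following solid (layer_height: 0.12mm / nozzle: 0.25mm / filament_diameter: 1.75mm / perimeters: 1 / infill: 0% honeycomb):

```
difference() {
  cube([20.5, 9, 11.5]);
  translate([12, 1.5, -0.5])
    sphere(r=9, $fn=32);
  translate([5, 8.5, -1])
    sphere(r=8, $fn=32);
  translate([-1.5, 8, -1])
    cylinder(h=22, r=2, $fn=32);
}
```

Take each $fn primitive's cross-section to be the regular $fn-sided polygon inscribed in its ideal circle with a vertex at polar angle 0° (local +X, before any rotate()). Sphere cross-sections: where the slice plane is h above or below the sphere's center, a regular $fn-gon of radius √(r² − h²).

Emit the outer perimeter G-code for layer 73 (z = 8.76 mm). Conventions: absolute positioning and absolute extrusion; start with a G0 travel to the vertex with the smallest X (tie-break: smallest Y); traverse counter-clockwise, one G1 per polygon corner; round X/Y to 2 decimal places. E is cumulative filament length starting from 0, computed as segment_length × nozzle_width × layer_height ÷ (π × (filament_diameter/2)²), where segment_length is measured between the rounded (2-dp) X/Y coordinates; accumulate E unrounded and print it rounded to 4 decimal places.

G0 X0.00 Y0.00 Z8.76
G1 X20.50 Y0.00 E0.2557
G1 X20.50 Y9.00 E0.3679
G1 X0.22 Y9.00 E0.6209
G1 X0.35 Y8.77 E0.6242
G1 X0.46 Y8.39 E0.6291
G1 X0.50 Y8.00 E0.6340
G1 X0.46 Y7.61 E0.6389
G1 X0.35 Y7.23 E0.6438
G1 X0.16 Y6.89 E0.6487
G1 X0.00 Y6.69 E0.6519
G1 X0.00 Y0.00 E0.7353

At z = 8.76 mm: the cube (footprint 20.5×9) is included at this height; the sphere at (12, 1.5) does not reach this height (|z−center|=9.260 > r=9); the sphere at (5, 8.5) is not intersected at this z (|z−center|=9.760 > r=8); the r=2 cylinder at (-1.5, 8) gives a regular 32-gon of circumradius 2 (constant along its height); After the difference (first − rest): starting from the 20.5×9 cube, the r=2 cylinder at (-1.5, 8) partially overlaps it — only the 0.85 mm² overlap (of its 12.49 mm²) is removed, clipping the outline — 1 connected region. The outline is a single polygon with 11 vertices. Extrusion per mm of travel: 0.25 × 0.12 / (π × 0.875²) = 0.012473. Accumulating E over each segment gives final E = 0.7353.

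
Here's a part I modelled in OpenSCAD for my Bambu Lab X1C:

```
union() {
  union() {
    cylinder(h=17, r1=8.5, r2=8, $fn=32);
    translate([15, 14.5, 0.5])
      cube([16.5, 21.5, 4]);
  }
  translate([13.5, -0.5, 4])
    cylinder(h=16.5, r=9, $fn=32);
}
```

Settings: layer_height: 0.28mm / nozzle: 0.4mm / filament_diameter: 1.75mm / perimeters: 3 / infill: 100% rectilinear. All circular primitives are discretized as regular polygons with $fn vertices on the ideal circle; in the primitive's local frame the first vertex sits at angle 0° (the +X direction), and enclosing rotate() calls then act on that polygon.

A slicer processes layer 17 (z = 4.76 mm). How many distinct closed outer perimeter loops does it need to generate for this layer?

1

At z = 4.76 mm: the cone: at t=0.280 of its height the radius interpolates to r₁+(r₂−r₁)t = 8.360, giving a regular 32-gon of that circumradius; the cube at (15, 14.5) is absent (z outside [0.5, 4.5]); Taking the union: only the cone is present, so the union is just that shape — 1 connected region; the r=9 cylinder at (13.5, -0.5) gives a regular 32-gon of circumradius 9 (constant along its height); Taking the union: the regions partially overlap (shared area 28.00 mm²), so overlapping operands fuse into one piece — 1 connected region. The result has 1 disconnected region.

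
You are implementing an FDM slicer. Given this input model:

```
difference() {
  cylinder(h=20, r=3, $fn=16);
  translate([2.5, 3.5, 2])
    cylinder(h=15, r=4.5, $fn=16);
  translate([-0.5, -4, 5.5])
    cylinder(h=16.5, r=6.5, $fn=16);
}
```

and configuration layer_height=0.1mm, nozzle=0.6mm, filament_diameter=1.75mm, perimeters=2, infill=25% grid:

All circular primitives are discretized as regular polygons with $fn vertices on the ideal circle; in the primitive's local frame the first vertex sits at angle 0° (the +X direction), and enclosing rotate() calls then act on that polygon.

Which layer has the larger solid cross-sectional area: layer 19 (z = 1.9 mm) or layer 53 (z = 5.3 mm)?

layer 19 (z = 1.9 mm)

Layer 19 (z = 1.9): the r=3 cylinder gives a regular 16-gon of circumradius 3 (constant along its height) (area = (16/2)·3.000²·sin(360°/16) = 27.55 mm²); the cylinder at (2.5, 3.5) is not intersected at this z (z outside [2, 17]); the cylinder at (-0.5, -4) does not reach this height (z outside [5.5, 22]); After the difference (first − rest): none of the subtracted shapes is present at this height, so the r=3 cylinder is unchanged — area = 27.55 mm². So its area = 27.55 mm². Layer 53 (z = 5.3): the cylinder: section is a regular 16-gon, circumradius r=3 (area = (16/2)·3.000²·sin(360°/16) = 27.55 mm²); the cylinder at (2.5, 3.5): section is a regular 16-gon, circumradius r=4.5 (area = (16/2)·4.500²·sin(360°/16) = 61.99 mm²); the cylinder at (-0.5, -4) is not intersected at this z (z outside [5.5, 22]); Taking the first minus the rest: starting from the r=3 cylinder (27.55 mm²), the r=4.5 cylinder at (2.5, 3.5) partially overlaps it — only the 12.61 mm² overlap (of its 61.99 mm²) is removed, clipping the outline — area = 14.95 mm². So its area = 14.95 mm². Layer 19 is larger (27.55 vs 14.95 mm²).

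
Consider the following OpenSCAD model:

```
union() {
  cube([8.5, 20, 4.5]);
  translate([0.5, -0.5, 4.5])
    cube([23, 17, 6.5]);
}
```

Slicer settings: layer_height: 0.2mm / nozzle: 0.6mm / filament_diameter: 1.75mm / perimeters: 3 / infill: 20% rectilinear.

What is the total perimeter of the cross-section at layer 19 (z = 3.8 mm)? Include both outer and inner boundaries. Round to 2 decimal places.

At z = 3.8 mm: the 8.5×20 cube contributes its full rectangle (perimeter 57.00 mm); the cube at (0.5, -0.5) is absent (z outside [4.5, 11]); Merging all regions: only the 8.5×20 cube is present, so the union is just that shape — boundary = 57.00 mm. Overall, the cross-section is a single solid region. Total boundary length (outer) = 57.00 mm.

57.00 mm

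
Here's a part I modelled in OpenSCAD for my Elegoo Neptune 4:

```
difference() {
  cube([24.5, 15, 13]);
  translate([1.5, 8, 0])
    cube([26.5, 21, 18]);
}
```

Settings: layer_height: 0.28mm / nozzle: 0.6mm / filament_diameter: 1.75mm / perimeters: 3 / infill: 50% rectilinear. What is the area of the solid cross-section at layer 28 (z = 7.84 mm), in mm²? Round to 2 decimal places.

206.50 mm²

At z = 7.84 mm: the cube (footprint 24.5×15) is included at this height (area 367.50 mm²); the 26.5×21 cube at (1.5, 8) contributes its full rectangle (area 556.50 mm²); Taking the first minus the rest: starting from the 24.5×15 cube (367.50 mm²), the 26.5×21 cube at (1.5, 8) partially overlaps it — only the 161.00 mm² overlap (of its 556.50 mm²) is removed, clipping the outline — area = 206.50 mm². Overall, the cross-section is a single solid region. Net area = 206.50 mm².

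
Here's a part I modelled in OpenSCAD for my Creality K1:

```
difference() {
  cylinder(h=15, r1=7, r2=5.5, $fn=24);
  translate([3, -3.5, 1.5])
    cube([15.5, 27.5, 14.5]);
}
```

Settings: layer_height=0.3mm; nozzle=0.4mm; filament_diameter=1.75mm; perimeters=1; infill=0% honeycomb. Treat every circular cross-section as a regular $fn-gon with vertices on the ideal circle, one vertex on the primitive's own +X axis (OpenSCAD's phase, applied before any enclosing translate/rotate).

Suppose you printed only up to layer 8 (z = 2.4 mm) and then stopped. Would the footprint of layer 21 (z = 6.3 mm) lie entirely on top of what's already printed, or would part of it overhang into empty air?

Compare the two slices. At z = 2.4: the cone (r1=7→r2=5.5) has section circumradius 6.760 here — a regular 24-gon (area = (24/2)·6.760²·sin(360°/24) = 141.93 mm²); the cube at (3, -3.5) is present — its section is the full 15.5×27.5 rectangle (area 426.25 mm²); Subtracting the remaining from the first: starting from the cone (141.93 mm²), the 15.5×27.5 cube at (3, -3.5) partially overlaps it — only the 27.93 mm² overlap (of its 426.25 mm²) is removed, clipping the outline — area = 114.00 mm². At z = 6.3: the cone contributes a regular 24-gon of circumradius 6.370 (interpolated between r1=7 and r2=5.5 at t=0.420) (area = (24/2)·6.370²·sin(360°/24) = 126.02 mm²); the cube at (3, -3.5) (footprint 15.5×27.5) is included at this height (area 426.25 mm²); Subtracting the remaining from the first: starting from the cone (126.02 mm²), the 15.5×27.5 cube at (3, -3.5) partially overlaps it — only the 23.73 mm² overlap (of its 426.25 mm²) is removed, clipping the outline — area = 102.29 mm². Checking containment: the cross-section at z = 6.3 is a subset of the cross-section at z = 2.4.

entirely on top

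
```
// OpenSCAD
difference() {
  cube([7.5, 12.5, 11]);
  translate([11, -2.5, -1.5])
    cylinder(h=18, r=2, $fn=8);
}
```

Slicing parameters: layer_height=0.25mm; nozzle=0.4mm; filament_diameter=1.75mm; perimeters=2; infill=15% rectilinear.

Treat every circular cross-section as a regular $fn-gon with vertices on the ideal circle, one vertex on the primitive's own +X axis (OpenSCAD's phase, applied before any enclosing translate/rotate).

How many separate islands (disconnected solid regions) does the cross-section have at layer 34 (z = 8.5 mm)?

At z = 8.5 mm: the cube is present — its section is the full 7.5×12.5 rectangle; the cylinder at (11, -2.5): section is a regular 8-gon, circumradius r=2; After the difference (first − rest): starting from the 7.5×12.5 cube, the r=2 cylinder at (11, -2.5) misses the remaining region (no effect) — 1 connected region. Overall, the cross-section is a single solid region. Island count = 1.

1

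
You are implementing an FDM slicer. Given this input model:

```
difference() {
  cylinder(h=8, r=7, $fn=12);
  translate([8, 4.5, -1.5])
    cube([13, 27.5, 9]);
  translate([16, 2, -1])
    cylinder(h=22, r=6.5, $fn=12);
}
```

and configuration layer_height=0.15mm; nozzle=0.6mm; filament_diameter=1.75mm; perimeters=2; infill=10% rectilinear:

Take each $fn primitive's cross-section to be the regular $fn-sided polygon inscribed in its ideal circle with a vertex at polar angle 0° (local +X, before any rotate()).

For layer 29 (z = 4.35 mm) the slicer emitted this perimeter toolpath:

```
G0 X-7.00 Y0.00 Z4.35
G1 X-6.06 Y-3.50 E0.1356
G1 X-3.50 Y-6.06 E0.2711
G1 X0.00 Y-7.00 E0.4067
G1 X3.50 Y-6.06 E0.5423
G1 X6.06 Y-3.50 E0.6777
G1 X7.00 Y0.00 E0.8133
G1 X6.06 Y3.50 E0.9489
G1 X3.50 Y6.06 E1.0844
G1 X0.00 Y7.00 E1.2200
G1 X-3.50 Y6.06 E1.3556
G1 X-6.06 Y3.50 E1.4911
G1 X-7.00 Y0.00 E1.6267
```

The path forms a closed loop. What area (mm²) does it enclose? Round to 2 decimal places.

Apply the shoelace formula to the sequence of (X, Y) vertices; enclosed area = 146.95 mm².

146.95 mm²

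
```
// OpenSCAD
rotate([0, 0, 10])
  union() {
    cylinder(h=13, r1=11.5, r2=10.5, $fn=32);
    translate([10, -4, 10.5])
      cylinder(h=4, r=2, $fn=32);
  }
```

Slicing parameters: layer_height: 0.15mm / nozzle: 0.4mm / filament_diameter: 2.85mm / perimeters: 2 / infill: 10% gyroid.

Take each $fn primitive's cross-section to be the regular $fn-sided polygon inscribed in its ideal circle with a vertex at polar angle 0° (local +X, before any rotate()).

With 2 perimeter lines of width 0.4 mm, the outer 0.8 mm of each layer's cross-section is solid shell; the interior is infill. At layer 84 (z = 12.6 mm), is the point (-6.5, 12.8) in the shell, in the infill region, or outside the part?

outside

At z = 12.6 mm: the cone (r1=11.5→r2=10.5) has section circumradius 10.531 here — a regular 32-gon; the r=2 cylinder at (10, -4) contributes a regular 32-gon of circumradius 2; Merging all regions: the regions partially overlap (shared area 4.91 mm²), so overlapping operands fuse into one piece — 1 connected region; (rotated 10° about Z; rotation is an isometry so areas/perimeters/island counts are preserved). Overall, the cross-section is a single solid region. Undo the 10° rotation: the query point maps to (-4.179, 13.734) in the un-rotated model frame. The nearest boundary edge runs (-4.03, 9.73)→(-2.05, 10.33); distance from the point to it = 3.88 mm. The point is not inside any of the regions above, so it lies outside the cross-section (3.88 mm from the nearest boundary).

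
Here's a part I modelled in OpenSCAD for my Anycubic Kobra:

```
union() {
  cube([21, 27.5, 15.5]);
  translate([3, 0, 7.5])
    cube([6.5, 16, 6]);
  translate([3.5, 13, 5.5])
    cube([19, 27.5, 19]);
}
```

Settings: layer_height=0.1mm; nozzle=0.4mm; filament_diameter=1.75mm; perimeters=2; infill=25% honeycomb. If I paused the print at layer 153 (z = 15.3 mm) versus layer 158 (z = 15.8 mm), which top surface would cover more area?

Layer 153 (z = 15.3): the 21×27.5 cube contributes its full rectangle (area 577.50 mm²); the cube at (3, 0) does not reach this height (z outside [7.5, 13.5]); the cube at (3.5, 13) is present — its section is the full 19×27.5 rectangle (area 522.50 mm²); Combining (union): the regions partially overlap — summed areas 1100.00 mm² minus the doubly-counted overlap 253.75 mm² gives 846.25 mm² — area = 846.25 mm². So its area = 846.25 mm². Layer 158 (z = 15.8): the cube is not intersected at this z (z outside [0, 15.5]); the cube at (3, 0) does not reach this height (z outside [7.5, 13.5]); the 19×27.5 cube at (3.5, 13) contributes its full rectangle (area 522.50 mm²); Merging all regions: only the 19×27.5 cube at (3.5, 13) is present, so the union is just that shape — area = 522.50 mm². So its area = 522.50 mm². Layer 153 is larger (846.25 vs 522.50 mm²).

layer 153 (z = 15.3 mm)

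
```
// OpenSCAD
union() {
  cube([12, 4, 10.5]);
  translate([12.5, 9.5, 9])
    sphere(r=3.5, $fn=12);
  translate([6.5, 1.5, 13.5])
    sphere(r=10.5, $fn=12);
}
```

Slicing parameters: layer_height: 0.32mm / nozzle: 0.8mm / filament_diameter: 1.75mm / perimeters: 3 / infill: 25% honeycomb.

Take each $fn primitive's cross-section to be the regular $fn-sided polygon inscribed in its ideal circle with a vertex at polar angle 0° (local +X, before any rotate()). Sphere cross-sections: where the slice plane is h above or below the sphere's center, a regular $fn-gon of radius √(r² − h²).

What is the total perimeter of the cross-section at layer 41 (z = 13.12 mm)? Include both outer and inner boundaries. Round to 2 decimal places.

At z = 13.12 mm: the cube does not reach this height (z outside [0, 10.5]); the sphere at (12.5, 9.5) is absent (|z−center|=4.120 > r=3.5); the sphere at (6.5, 1.5): section is a regular 12-gon, circumradius = √(r²−h²) = √(10.5²−0.38²) = 10.493 (perimeter = 2·12·10.493·sin(180°/12) = 65.18 mm); Merging all regions: only the r=10.5 sphere at (6.5, 1.5) is present, so the union is just that shape — boundary = 65.18 mm. Overall, the cross-section is a single solid region. Total boundary length (outer) = 65.18 mm.

65.18 mm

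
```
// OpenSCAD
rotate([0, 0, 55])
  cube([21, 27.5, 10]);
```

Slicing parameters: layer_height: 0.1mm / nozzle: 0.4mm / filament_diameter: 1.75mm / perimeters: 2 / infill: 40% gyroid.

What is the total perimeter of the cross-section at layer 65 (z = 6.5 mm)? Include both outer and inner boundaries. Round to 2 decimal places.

97.00 mm

At z = 6.5 mm: the cube is present — its section is the full 21×27.5 rectangle (perimeter 97.00 mm); (rotated 55° about Z; rotation is an isometry so areas/perimeters/island counts are preserved). Overall, the cross-section is a single solid region. Total boundary length (outer) = 97.00 mm.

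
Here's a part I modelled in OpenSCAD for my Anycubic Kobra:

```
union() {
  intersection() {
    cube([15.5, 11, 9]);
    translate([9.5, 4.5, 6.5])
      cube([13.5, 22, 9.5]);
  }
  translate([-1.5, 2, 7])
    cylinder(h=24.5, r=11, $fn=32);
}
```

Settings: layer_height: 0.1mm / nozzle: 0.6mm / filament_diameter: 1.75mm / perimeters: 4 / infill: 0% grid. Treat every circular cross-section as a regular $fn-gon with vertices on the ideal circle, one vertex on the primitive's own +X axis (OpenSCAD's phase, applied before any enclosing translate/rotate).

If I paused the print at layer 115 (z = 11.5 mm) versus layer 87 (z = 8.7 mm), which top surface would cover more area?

layer 87 (z = 8.7 mm)

Layer 115 (z = 11.5): the cube is absent (z outside [0, 9]); the 13.5×22 cube at (9.5, 4.5) contributes its full rectangle (area 297.00 mm²); Keeping only the common overlap: at least one operand is absent at this height, so nothing remains; the r=11 cylinder at (-1.5, 2) contributes a regular 32-gon of circumradius 11 (area = (32/2)·11.000²·sin(360°/32) = 377.69 mm²); Merging all regions: only the r=11 cylinder at (-1.5, 2) is present, so the union is just that shape — area = 377.69 mm². So its area = 377.69 mm². Layer 87 (z = 8.7): the cube is present — its section is the full 15.5×11 rectangle (area 170.50 mm²); the 13.5×22 cube at (9.5, 4.5) contributes its full rectangle (area 297.00 mm²); After intersecting: the 13.5×22 cube at (9.5, 4.5) partially overlaps the 15.5×11 cube; clipping to the common part keeps 39.00 mm² — area = 39.00 mm²; the r=11 cylinder at (-1.5, 2) gives a regular 32-gon of circumradius 11 (constant along its height) (area = (32/2)·11.000²·sin(360°/32) = 377.69 mm²); Taking the union: the 2 present regions are separate (no shared area or edge), so areas and boundary lengths simply add and each stays a separate island — area = 416.69 mm². So its area = 416.69 mm². Layer 87 is larger (416.69 vs 377.69 mm²).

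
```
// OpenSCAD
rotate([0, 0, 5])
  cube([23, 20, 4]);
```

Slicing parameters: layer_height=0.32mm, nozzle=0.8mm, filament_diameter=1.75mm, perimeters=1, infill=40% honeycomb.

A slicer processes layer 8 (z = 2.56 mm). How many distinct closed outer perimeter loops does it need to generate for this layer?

At z = 2.56 mm: the cube (footprint 23×20) is included at this height; (whole slice rotated 5° about Z — lengths, areas and connectivity unchanged). The result has 1 disconnected region.

1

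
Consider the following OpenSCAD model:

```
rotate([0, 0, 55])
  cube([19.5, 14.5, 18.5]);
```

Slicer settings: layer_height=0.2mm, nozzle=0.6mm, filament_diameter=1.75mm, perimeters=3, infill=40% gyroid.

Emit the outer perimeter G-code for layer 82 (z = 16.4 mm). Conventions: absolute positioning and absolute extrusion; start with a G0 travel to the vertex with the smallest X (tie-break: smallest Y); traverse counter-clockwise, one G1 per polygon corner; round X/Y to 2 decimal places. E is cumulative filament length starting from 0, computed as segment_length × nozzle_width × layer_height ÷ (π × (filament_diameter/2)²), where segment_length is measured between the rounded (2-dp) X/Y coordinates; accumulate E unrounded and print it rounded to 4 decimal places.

G0 X-11.88 Y8.32 Z16.40
G1 X0.00 Y0.00 E0.7236
G1 X11.18 Y15.97 E1.6962
G1 X-0.69 Y24.29 E2.4194
G1 X-11.88 Y8.32 E3.3922

At z = 16.4 mm: the 19.5×14.5 cube contributes its full rectangle; (whole slice rotated 55° about Z — lengths, areas and connectivity unchanged). The outline is a single polygon with 4 vertices. Extrusion per mm of travel: 0.6 × 0.2 / (π × 0.875²) = 0.049890. Accumulating E over each segment gives final E = 3.3922.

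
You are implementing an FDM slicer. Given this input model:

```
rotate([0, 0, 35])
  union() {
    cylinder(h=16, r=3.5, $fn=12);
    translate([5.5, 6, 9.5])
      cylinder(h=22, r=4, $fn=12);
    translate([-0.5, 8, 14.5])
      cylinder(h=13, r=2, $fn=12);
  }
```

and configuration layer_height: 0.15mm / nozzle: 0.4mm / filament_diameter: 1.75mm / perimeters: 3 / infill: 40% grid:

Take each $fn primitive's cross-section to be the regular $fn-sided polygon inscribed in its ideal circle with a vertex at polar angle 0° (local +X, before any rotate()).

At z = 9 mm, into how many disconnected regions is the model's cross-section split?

At z = 9 mm: the cylinder: section is a regular 12-gon, circumradius r=3.5; the cylinder at (5.5, 6) is not intersected at this z (z outside [9.5, 31.5]); the cylinder at (-0.5, 8) is absent (z outside [14.5, 27.5]); Merging all regions: only the r=3.5 cylinder is present, so the union is just that shape — 1 connected region; (whole slice rotated 35° about Z — lengths, areas and connectivity unchanged). The result has 1 disconnected region.

1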